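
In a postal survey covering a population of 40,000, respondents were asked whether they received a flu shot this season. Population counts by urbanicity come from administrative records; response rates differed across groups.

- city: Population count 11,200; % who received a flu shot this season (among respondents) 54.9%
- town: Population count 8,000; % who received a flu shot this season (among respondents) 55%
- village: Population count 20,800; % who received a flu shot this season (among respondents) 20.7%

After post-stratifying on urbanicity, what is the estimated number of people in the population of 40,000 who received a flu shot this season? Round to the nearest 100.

Estimated count per cell = population count × respondent percentage:
  city: 11,200 × 54.9% = 6148.8
  town: 8,000 × 55% = 4400
  village: 20,800 × 20.7% = 4305.6
Estimated total = 14854.4 → 14,900.

14,900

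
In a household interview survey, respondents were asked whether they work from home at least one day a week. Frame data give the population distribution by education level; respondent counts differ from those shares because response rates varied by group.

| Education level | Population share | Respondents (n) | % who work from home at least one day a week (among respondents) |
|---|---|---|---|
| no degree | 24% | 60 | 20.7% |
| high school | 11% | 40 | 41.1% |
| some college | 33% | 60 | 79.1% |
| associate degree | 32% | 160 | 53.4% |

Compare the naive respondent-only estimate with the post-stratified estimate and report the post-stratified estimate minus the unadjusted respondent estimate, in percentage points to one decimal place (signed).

+2.1 percentage points

Unadjusted (pooled respondent) estimate weights by respondent counts:
  (60/320)×20.7 + (40/320)×41.1 + (60/320)×79.1 + (160/320)×53.4 = 50.55%
Post-stratified estimate weights by population shares:
  0.24×20.7 + 0.11×41.1 + 0.33×79.1 + 0.32×53.4 = 52.68%
Difference = 52.68 − 50.55 = 2.13 pp.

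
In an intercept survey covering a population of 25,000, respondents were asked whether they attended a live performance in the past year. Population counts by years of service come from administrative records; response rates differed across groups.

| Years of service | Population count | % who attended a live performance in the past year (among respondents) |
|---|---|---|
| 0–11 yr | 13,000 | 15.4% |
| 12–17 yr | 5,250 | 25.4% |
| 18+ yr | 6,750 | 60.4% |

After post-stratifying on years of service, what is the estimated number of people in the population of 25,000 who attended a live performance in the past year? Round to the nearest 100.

7,400

Each cell contributes its population count × the respondent rate:
  0–11 yr: 13,000 × 15.4% = 2002
  12–17 yr: 5,250 × 25.4% = 1333.5
  18+ yr: 6,750 × 60.4% = 4077
Estimated total = 7412.5 → 7,400.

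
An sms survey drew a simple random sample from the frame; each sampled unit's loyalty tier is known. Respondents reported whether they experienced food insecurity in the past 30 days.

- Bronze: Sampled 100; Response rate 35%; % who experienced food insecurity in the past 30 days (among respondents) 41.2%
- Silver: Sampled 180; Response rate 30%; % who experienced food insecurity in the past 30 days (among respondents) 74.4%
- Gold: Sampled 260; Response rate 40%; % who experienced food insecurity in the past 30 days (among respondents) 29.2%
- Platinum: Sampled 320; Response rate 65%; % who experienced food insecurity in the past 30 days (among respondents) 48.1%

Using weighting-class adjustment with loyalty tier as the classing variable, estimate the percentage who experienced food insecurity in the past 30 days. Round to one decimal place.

With weight = n_sampled/n_responded per class, the weighted class total is n_sampled:
  Bronze: 100 × 41.2 = 4120
  Silver: 180 × 74.4 = 13392
  Gold: 260 × 29.2 = 7592
  Platinum: 320 × 48.1 = 15,392
Adjusted estimate = 40,496 / 860 = 47.0884 → 47.1%.

47.1%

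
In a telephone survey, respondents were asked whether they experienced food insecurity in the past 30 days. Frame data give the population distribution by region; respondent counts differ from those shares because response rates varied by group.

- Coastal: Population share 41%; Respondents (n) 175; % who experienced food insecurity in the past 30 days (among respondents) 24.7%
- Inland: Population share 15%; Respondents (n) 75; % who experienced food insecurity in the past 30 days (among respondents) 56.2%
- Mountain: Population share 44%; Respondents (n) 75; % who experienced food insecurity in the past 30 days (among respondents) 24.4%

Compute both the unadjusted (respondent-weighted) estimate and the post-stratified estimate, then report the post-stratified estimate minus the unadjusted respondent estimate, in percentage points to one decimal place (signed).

Without adjustment, the pooled respondent share is:
  (175/325)×24.7 + (75/325)×56.2 + (75/325)×24.4 = 31.9%
Reweighting by population region shares:
  0.41×24.7 + 0.15×56.2 + 0.44×24.4 = 29.293%
Difference = 29.293 − 31.9 = -2.607 pp.

-2.6 percentage points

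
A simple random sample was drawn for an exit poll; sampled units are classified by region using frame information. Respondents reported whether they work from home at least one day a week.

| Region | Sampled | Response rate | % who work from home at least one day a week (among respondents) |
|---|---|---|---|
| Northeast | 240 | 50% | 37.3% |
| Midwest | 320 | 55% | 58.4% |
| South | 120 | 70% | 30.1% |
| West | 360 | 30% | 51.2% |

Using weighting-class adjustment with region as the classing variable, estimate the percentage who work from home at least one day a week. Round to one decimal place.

47.8%

Each respondent's weight = sampled/responded in their class; summing within a class gives n_sampled, so:
  Northeast: 240 × 37.3 = 8952
  Midwest: 320 × 58.4 = 18,688
  South: 120 × 30.1 = 3612
  West: 360 × 51.2 = 18,432
Adjusted estimate = 49,684 / 1,040 = 47.7731 → 47.8%.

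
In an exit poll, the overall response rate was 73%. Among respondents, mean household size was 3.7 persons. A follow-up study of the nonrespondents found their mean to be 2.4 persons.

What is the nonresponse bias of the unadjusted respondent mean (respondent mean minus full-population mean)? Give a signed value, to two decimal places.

Nonresponse fraction = 1 − 0.73 = 0.27.
Bias = (nonresponse fraction) × (respondent mean − nonrespondent mean)
     = 0.27 × (3.7 − 2.4) = 0.27 × 1.3 = 0.351.

+0.35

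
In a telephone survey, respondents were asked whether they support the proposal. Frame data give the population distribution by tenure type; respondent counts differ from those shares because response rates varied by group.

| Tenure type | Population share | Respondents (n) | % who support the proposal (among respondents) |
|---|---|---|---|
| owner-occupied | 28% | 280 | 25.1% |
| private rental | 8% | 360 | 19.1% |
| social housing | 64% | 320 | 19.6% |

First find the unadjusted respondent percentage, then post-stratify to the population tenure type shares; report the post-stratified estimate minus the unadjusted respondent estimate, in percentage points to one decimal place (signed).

Naive respondent-only estimate (weights = respondent counts):
  (280/960)×25.1 + (360/960)×19.1 + (320/960)×19.6 = 21.0167%
Reweighting by population tenure type shares:
  0.28×25.1 + 0.08×19.1 + 0.64×19.6 = 21.1%
Difference = 21.1 − 21.0167 = 0.0833 pp.

+0.1 percentage points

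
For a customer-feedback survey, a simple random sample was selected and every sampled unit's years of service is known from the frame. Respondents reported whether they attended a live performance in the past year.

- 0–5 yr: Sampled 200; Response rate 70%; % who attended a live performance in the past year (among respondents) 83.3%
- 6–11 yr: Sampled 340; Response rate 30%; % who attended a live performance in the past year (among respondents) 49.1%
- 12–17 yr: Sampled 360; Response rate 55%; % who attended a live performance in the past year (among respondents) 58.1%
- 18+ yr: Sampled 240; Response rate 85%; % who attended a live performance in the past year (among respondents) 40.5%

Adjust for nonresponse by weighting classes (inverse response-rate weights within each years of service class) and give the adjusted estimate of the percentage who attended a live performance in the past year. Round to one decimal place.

56.1%

Each respondent's weight = sampled/responded in their class; summing within a class gives n_sampled, so:
  0–5 yr: 200 × 83.3 = 16,660
  6–11 yr: 340 × 49.1 = 16,694
  12–17 yr: 360 × 58.1 = 20,916
  18+ yr: 240 × 40.5 = 9720
Adjusted estimate = 63,990 / 1,140 = 56.1316 → 56.1%.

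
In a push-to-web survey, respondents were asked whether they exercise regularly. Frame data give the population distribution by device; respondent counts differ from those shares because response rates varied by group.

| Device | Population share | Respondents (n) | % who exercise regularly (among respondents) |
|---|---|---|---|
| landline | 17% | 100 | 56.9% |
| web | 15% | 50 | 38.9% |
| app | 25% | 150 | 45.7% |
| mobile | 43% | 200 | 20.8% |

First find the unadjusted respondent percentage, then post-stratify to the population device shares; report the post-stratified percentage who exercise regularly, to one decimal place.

Without adjustment, the pooled respondent share is:
  (100/500)×56.9 + (50/500)×38.9 + (150/500)×45.7 + (200/500)×20.8 = 37.3%
Reweighting by population device shares:
  0.17×56.9 + 0.15×38.9 + 0.25×45.7 + 0.43×20.8 = 35.877%

35.9%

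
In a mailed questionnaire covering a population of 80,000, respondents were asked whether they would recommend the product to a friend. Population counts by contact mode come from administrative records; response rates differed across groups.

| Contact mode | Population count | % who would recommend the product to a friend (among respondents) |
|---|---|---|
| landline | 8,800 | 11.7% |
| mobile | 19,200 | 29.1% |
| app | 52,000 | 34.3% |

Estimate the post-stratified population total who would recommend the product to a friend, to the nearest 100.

24,500

Apply each group's respondent rate to its population count:
  landline: 8,800 × 11.7% = 1029.6
  mobile: 19,200 × 29.1% = 5587.2
  app: 52,000 × 34.3% = 17,836
Estimated total = 24452.8 → 24,500.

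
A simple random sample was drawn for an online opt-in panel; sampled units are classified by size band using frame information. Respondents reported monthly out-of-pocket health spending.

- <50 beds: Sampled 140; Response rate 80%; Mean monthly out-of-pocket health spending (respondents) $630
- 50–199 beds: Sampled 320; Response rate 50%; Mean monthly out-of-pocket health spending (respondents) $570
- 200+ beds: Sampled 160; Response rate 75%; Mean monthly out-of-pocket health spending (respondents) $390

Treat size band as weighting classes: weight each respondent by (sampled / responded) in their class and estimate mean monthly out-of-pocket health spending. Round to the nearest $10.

Inverse-response-rate weighting restores each class to its sampled count, so class totals weight by n_sampled:
  <50 beds: 140 × 630 = 88,200
  50–199 beds: 320 × 570 = 182,400
  200+ beds: 160 × 390 = 62,400
Adjusted estimate = 333,000 / 620 = 537.097 → $540.

$540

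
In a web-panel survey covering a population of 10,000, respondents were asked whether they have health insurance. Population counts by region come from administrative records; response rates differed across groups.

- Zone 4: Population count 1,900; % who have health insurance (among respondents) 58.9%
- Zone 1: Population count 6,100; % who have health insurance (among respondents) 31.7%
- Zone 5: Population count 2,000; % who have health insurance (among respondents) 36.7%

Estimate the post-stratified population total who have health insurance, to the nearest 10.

Apply each group's respondent rate to its population count:
  Zone 4: 1,900 × 58.9% = 1119.1
  Zone 1: 6,100 × 31.7% = 1933.7
  Zone 5: 2,000 × 36.7% = 734
Estimated total = 3786.8 → 3,790.

3,790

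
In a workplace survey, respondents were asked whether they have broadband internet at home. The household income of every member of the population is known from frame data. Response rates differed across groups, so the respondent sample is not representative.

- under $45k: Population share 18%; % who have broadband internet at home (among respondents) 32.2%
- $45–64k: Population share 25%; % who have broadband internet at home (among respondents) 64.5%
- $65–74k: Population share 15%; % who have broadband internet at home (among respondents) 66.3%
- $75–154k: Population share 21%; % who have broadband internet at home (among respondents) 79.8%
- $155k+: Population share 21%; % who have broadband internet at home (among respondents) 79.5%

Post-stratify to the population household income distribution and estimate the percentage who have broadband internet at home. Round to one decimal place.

65.3%

Each cell contributes population-share × respondent value:
  under $45k: 0.18 × 32.2 = 5.796
  $45–64k: 0.25 × 64.5 = 16.125
  $65–74k: 0.15 × 66.3 = 9.945
  $75–154k: 0.21 × 79.8 = 16.758
  $155k+: 0.21 × 79.5 = 16.695
Post-stratified estimate = 65.319 → 65.3%.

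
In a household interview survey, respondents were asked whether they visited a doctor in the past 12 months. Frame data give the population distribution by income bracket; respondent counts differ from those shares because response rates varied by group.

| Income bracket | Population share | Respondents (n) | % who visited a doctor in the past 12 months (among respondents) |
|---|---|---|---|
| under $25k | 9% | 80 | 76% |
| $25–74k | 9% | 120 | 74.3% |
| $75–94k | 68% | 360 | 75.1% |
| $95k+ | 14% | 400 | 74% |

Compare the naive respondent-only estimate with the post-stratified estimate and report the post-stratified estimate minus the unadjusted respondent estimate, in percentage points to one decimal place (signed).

Without adjustment, the pooled respondent share is:
  (80/960)×76 + (120/960)×74.3 + (360/960)×75.1 + (400/960)×74 = 74.6167%
Reweighting by population income bracket shares:
  0.09×76 + 0.09×74.3 + 0.68×75.1 + 0.14×74 = 74.955%
Difference = 74.955 − 74.6167 = 0.3383 pp.

+0.3 percentage points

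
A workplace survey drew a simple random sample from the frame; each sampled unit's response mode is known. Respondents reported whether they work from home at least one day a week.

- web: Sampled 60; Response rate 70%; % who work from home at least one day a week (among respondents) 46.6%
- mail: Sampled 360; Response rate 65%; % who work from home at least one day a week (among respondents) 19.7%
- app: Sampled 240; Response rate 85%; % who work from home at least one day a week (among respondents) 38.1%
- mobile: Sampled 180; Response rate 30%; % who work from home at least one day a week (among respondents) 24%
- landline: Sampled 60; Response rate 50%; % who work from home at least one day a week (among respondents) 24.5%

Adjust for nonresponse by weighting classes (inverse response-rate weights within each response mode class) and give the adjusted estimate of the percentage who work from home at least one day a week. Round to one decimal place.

27.6%

Inverse-response-rate weighting restores each class to its sampled count, so class totals weight by n_sampled:
  web: 60 × 46.6 = 2796
  mail: 360 × 19.7 = 7092
  app: 240 × 38.1 = 9144
  mobile: 180 × 24 = 4320
  landline: 60 × 24.5 = 1470
Adjusted estimate = 24,822 / 900 = 27.58 → 27.6%.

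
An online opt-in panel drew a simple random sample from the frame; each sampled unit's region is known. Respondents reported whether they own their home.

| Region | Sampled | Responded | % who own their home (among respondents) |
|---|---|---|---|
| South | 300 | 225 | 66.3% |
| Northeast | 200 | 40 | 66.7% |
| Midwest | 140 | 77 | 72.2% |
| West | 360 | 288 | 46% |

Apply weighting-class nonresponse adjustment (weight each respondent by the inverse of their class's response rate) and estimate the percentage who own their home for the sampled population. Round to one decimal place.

Response rates by class: South 225/300 = 75%, Northeast 40/200 = 20%, Midwest 77/140 = 55%, West 288/360 = 80%.
Weighting each respondent by the inverse class response rate inflates each class back to its sampled size, so the class weight is n_sampled:
  South: 300 × 66.3 = 19,890
  Northeast: 200 × 66.7 = 13,340
  Midwest: 140 × 72.2 = 10,108
  West: 360 × 46 = 16,560
Adjusted estimate = 59,898 / 1,000 = 59.898 → 59.9%.

59.9%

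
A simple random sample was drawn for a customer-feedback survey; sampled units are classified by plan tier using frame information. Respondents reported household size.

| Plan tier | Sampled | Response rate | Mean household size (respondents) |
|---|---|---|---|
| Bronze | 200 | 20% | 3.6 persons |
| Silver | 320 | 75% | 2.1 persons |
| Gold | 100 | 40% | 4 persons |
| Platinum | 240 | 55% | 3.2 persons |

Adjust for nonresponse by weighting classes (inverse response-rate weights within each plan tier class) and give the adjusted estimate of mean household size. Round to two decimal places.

Each respondent's weight = sampled/responded in their class; summing within a class gives n_sampled, so:
  Bronze: 200 × 3.6 = 720
  Silver: 320 × 2.1 = 672
  Gold: 100 × 4 = 400
  Platinum: 240 × 3.2 = 768
Adjusted estimate = 2560 / 860 = 2.97674 → 2.98.

2.98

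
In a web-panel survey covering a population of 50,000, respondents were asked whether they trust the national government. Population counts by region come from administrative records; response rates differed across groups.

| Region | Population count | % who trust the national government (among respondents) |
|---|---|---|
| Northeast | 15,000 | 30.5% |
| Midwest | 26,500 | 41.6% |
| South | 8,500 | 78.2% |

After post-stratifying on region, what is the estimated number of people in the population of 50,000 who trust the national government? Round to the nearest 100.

Estimated count per cell = population count × respondent percentage:
  Northeast: 15,000 × 30.5% = 4575
  Midwest: 26,500 × 41.6% = 11,024
  South: 8,500 × 78.2% = 6647
Estimated total = 22,246 → 22,200.

22,200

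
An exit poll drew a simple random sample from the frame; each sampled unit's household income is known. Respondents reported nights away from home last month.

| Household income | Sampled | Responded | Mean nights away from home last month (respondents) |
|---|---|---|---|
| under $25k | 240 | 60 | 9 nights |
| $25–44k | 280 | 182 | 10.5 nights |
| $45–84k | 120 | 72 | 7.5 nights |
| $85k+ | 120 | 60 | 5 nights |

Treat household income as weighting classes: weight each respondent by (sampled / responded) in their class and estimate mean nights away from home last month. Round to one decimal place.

Response rates by class: under $25k 60/240 = 25%, $25–44k 182/280 = 65%, $45–84k 72/120 = 60%, $85k+ 60/120 = 50%.
Weighting each respondent by the inverse class response rate inflates each class back to its sampled size, so the class weight is n_sampled:
  under $25k: 240 × 9 = 2160
  $25–44k: 280 × 10.5 = 2940
  $45–84k: 120 × 7.5 = 900
  $85k+: 120 × 5 = 600
Adjusted estimate = 6600 / 760 = 8.68421 → 8.7.

8.7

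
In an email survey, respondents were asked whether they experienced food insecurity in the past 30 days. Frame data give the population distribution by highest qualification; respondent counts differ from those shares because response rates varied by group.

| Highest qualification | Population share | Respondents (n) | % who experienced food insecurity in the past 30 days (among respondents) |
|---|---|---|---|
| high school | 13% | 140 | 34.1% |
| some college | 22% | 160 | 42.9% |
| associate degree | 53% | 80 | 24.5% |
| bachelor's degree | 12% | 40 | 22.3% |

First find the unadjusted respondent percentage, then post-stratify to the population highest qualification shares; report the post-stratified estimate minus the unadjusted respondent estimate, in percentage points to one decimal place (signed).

-5.0 percentage points

Unadjusted (pooled respondent) estimate weights by respondent counts:
  (140/420)×34.1 + (160/420)×42.9 + (80/420)×24.5 + (40/420)×22.3 = 34.5%
Post-stratifying to population shares instead:
  0.13×34.1 + 0.22×42.9 + 0.53×24.5 + 0.12×22.3 = 29.532%
Difference = 29.532 − 34.5 = -4.968 pp.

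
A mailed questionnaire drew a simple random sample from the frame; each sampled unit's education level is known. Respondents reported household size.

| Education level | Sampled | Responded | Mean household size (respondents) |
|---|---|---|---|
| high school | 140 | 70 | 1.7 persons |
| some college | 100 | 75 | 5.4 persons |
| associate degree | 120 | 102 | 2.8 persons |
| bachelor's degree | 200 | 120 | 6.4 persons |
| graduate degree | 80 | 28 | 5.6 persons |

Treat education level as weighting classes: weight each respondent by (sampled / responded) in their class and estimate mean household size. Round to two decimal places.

4.44

Class response rates: high school 70/140 = 50%, some college 75/100 = 75%, associate degree 102/120 = 85%, bachelor's degree 120/200 = 60%, graduate degree 28/80 = 35%.
Weighting each respondent by the inverse class response rate inflates each class back to its sampled size, so the class weight is n_sampled:
  high school: 140 × 1.7 = 238
  some college: 100 × 5.4 = 540
  associate degree: 120 × 2.8 = 336
  bachelor's degree: 200 × 6.4 = 1280
  graduate degree: 80 × 5.6 = 448
Adjusted estimate = 2842 / 640 = 4.44062 → 4.44.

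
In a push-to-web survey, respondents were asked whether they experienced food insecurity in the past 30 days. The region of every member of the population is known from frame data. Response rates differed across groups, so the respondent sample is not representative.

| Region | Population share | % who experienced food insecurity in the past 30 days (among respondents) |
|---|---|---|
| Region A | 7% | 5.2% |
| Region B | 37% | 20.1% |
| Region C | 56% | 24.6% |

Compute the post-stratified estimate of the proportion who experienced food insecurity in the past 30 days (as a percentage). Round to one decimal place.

21.6%

Each cell contributes population-share × respondent value:
  Region A: 0.07 × 5.2 = 0.364
  Region B: 0.37 × 20.1 = 7.437
  Region C: 0.56 × 24.6 = 13.776
Post-stratified estimate = 21.577 → 21.6%.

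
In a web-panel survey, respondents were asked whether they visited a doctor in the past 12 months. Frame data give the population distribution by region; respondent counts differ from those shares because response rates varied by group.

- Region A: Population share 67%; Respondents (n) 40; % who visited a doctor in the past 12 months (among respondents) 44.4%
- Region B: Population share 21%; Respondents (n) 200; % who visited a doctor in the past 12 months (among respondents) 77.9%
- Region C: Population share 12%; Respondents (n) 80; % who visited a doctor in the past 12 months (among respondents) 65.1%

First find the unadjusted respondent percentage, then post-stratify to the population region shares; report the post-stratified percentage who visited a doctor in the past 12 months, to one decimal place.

Unadjusted (pooled respondent) estimate weights by respondent counts:
  (40/320)×44.4 + (200/320)×77.9 + (80/320)×65.1 = 70.5125%
Post-stratifying to population shares instead:
  0.67×44.4 + 0.21×77.9 + 0.12×65.1 = 53.919%

53.9%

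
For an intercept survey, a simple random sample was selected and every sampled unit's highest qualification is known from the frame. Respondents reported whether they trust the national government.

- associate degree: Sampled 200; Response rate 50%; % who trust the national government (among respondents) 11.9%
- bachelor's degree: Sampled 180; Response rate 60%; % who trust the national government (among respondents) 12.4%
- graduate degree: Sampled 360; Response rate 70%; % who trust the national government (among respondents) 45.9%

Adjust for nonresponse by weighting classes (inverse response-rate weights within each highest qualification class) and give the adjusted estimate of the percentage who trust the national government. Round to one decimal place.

Weighting each respondent by the inverse class response rate inflates each class back to its sampled size, so the class weight is n_sampled:
  associate degree: 200 × 11.9 = 2380
  bachelor's degree: 180 × 12.4 = 2232
  graduate degree: 360 × 45.9 = 16,524
Adjusted estimate = 21,136 / 740 = 28.5622 → 28.6%.

28.6%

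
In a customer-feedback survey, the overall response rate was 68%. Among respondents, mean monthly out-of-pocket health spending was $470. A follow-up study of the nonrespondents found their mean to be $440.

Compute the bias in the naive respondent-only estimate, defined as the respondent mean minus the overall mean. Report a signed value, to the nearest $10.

Nonresponse fraction = 1 − 0.68 = 0.32.
Bias = (nonresponse fraction) × (respondent mean − nonrespondent mean)
     = 0.32 × (470 − 440) = 0.32 × 30 = 9.6.

+$10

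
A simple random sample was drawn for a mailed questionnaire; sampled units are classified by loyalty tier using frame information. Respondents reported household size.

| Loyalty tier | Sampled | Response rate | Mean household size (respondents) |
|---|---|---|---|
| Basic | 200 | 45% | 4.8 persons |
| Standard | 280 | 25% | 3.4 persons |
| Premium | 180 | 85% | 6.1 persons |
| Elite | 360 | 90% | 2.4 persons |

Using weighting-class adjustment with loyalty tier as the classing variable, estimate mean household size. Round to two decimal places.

Each respondent's weight = sampled/responded in their class; summing within a class gives n_sampled, so:
  Basic: 200 × 4.8 = 960
  Standard: 280 × 3.4 = 952
  Premium: 180 × 6.1 = 1098
  Elite: 360 × 2.4 = 864
Adjusted estimate = 3874 / 1,020 = 3.79804 → 3.80.

3.80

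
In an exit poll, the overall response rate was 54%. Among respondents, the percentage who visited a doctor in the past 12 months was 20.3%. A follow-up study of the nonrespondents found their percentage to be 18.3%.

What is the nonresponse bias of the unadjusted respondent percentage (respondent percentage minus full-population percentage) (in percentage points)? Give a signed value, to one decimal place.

Nonresponse fraction = 1 − 0.54 = 0.46.
Bias = (nonresponse fraction) × (respondent percentage − nonrespondent percentage)
     = 0.46 × (20.3 − 18.3) = 0.46 × 2 = 0.92.

+0.9 percentage points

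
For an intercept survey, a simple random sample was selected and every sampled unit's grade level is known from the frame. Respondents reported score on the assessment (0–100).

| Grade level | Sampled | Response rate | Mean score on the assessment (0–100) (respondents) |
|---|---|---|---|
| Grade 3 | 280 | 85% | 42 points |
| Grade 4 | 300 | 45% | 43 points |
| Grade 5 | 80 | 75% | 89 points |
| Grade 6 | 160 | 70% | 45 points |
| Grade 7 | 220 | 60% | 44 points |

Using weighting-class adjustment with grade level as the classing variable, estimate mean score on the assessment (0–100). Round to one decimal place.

46.8

Inverse-response-rate weighting restores each class to its sampled count, so class totals weight by n_sampled:
  Grade 3: 280 × 42 = 11,760
  Grade 4: 300 × 43 = 12,900
  Grade 5: 80 × 89 = 7120
  Grade 6: 160 × 45 = 7200
  Grade 7: 220 × 44 = 9680
Adjusted estimate = 48,660 / 1,040 = 46.7885 → 46.8.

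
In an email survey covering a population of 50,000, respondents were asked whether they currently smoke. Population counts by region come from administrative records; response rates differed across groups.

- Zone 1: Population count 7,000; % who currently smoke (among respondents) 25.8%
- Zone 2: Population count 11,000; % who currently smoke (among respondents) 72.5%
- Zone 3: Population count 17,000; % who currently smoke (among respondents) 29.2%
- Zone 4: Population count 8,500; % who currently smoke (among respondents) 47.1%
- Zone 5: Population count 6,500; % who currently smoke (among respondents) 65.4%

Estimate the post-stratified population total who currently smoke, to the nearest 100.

23,000

Estimated count per cell = population count × respondent percentage:
  Zone 1: 7,000 × 25.8% = 1806
  Zone 2: 11,000 × 72.5% = 7975
  Zone 3: 17,000 × 29.2% = 4964
  Zone 4: 8,500 × 47.1% = 4003.5
  Zone 5: 6,500 × 65.4% = 4251
Estimated total = 22999.5 → 23,000.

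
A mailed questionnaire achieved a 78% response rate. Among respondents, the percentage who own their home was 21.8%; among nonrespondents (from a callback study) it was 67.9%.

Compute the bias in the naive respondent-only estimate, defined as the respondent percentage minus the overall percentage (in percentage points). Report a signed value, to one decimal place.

Nonresponse fraction = 1 − 0.78 = 0.22.
Bias = (nonresponse fraction) × (respondent percentage − nonrespondent percentage)
     = 0.22 × (21.8 − 67.9) = 0.22 × -46.1 = -10.142.

-10.1 percentage points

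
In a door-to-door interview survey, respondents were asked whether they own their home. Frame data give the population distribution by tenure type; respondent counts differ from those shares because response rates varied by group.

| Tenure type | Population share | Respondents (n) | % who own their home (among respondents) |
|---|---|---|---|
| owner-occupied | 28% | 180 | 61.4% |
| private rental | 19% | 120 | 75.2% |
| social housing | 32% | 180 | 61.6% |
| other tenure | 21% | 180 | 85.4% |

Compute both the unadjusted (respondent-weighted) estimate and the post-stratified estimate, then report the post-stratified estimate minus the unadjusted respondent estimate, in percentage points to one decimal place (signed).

Naive respondent-only estimate (weights = respondent counts):
  (180/660)×61.4 + (120/660)×75.2 + (180/660)×61.6 + (180/660)×85.4 = 70.5091%
Post-stratifying to population shares instead:
  0.28×61.4 + 0.19×75.2 + 0.32×61.6 + 0.21×85.4 = 69.126%
Difference = 69.126 − 70.5091 = -1.3831 pp.

-1.4 percentage points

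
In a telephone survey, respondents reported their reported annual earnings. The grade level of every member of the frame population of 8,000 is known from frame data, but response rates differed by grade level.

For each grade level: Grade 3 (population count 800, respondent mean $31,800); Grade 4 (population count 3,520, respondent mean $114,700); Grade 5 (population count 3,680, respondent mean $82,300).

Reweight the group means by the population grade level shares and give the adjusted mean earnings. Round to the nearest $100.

Each cell contributes population-share × respondent value:
  Grade 3: (800/8,000) × 31,800 = 3180
  Grade 4: (3,520/8,000) × 114,700 = 50,468
  Grade 5: (3,680/8,000) × 82,300 = 37,858
Post-stratified estimate = 91,506 → $91,500.

$91,500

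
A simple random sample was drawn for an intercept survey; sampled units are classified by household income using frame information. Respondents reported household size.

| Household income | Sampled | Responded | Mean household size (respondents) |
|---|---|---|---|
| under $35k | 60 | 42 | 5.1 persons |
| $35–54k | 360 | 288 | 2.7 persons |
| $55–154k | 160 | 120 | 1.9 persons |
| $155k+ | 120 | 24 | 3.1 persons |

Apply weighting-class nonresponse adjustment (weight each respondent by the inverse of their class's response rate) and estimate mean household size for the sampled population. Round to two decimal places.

Class response rates: under $35k 42/60 = 70%, $35–54k 288/360 = 80%, $55–154k 120/160 = 75%, $155k+ 24/120 = 20%.
With weight = n_sampled/n_responded per class, the weighted class total is n_sampled:
  under $35k: 60 × 5.1 = 306
  $35–54k: 360 × 2.7 = 972
  $55–154k: 160 × 1.9 = 304
  $155k+: 120 × 3.1 = 372
Adjusted estimate = 1954 / 700 = 2.79143 → 2.79.

2.79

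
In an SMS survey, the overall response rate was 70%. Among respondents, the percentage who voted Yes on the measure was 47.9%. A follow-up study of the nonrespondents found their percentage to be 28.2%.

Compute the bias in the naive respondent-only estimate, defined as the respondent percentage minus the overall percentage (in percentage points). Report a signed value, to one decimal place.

Nonresponse fraction = 1 − 0.7 = 0.3.
Bias = (nonresponse fraction) × (respondent percentage − nonrespondent percentage)
     = 0.3 × (47.9 − 28.2) = 0.3 × 19.7 = 5.91.

+5.9 percentage points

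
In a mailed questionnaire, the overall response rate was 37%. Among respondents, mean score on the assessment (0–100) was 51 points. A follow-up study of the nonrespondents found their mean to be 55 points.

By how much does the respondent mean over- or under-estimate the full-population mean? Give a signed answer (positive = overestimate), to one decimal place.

Nonresponse fraction = 1 − 0.37 = 0.63.
Bias = (nonresponse fraction) × (respondent mean − nonrespondent mean)
     = 0.63 × (51 − 55) = 0.63 × -4 = -2.52.

-2.5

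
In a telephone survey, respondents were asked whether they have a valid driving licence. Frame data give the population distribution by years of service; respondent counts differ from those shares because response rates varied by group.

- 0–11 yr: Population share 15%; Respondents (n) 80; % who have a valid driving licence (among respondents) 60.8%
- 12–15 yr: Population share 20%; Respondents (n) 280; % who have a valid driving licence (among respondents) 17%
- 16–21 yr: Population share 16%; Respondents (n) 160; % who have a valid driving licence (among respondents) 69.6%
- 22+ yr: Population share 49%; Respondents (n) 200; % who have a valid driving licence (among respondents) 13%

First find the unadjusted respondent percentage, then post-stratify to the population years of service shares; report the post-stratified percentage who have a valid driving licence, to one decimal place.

30.0%

Unadjusted (pooled respondent) estimate weights by respondent counts:
  (80/720)×60.8 + (280/720)×17 + (160/720)×69.6 + (200/720)×13 = 32.4444%
Reweighting by population years of service shares:
  0.15×60.8 + 0.2×17 + 0.16×69.6 + 0.49×13 = 30.026%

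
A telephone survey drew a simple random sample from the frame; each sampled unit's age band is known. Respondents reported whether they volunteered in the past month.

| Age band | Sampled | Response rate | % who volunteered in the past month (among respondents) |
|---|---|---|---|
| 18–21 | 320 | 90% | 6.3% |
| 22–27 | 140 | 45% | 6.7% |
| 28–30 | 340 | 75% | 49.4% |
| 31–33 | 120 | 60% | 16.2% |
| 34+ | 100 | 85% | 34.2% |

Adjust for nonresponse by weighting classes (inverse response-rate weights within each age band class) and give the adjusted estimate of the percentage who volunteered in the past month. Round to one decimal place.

Weighting each respondent by the inverse class response rate inflates each class back to its sampled size, so the class weight is n_sampled:
  18–21: 320 × 6.3 = 2016
  22–27: 140 × 6.7 = 938
  28–30: 340 × 49.4 = 16,796
  31–33: 120 × 16.2 = 1944
  34+: 100 × 34.2 = 3420
Adjusted estimate = 25,114 / 1,020 = 24.6216 → 24.6%.

24.6%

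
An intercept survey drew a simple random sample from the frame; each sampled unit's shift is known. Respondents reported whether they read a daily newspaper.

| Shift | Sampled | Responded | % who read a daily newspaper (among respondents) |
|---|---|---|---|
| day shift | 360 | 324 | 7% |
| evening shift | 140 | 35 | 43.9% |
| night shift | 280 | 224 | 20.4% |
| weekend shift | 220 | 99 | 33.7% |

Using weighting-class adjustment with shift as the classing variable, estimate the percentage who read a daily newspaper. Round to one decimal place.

Class response rates: day shift 324/360 = 90%, evening shift 35/140 = 25%, night shift 224/280 = 80%, weekend shift 99/220 = 45%.
Each respondent's weight = sampled/responded in their class; summing within a class gives n_sampled, so:
  day shift: 360 × 7 = 2520
  evening shift: 140 × 43.9 = 6146
  night shift: 280 × 20.4 = 5712
  weekend shift: 220 × 33.7 = 7414
Adjusted estimate = 21,792 / 1,000 = 21.792 → 21.8%.

21.8%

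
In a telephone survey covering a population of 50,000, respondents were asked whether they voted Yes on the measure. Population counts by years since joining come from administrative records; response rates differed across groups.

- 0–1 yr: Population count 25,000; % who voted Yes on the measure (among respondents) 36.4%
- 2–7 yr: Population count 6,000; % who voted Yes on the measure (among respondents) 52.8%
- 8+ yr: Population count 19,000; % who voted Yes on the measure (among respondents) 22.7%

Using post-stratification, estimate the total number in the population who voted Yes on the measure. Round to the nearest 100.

16,600

Each cell contributes its population count × the respondent rate:
  0–1 yr: 25,000 × 36.4% = 9100
  2–7 yr: 6,000 × 52.8% = 3168
  8+ yr: 19,000 × 22.7% = 4313
Estimated total = 16,581 → 16,600.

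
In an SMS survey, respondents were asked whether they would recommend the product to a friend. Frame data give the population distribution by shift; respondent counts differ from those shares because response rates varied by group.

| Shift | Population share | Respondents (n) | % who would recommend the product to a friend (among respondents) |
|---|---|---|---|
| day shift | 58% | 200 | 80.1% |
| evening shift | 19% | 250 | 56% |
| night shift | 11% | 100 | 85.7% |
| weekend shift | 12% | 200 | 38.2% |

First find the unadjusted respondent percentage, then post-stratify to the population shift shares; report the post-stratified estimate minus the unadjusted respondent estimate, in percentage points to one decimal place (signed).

+9.5 percentage points

Unadjusted (pooled respondent) estimate weights by respondent counts:
  (200/750)×80.1 + (250/750)×56 + (100/750)×85.7 + (200/750)×38.2 = 61.64%
Reweighting by population shift shares:
  0.58×80.1 + 0.19×56 + 0.11×85.7 + 0.12×38.2 = 71.109%
Difference = 71.109 − 61.64 = 9.469 pp.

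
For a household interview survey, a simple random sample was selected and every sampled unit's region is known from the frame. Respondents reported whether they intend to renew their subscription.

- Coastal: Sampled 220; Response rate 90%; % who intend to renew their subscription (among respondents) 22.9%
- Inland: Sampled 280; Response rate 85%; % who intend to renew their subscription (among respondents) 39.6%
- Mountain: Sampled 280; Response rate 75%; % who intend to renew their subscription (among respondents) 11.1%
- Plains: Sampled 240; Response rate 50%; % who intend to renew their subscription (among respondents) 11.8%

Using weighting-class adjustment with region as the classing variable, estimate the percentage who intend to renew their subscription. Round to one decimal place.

Weighting each respondent by the inverse class response rate inflates each class back to its sampled size, so the class weight is n_sampled:
  Coastal: 220 × 22.9 = 5038
  Inland: 280 × 39.6 = 11,088
  Mountain: 280 × 11.1 = 3108
  Plains: 240 × 11.8 = 2832
Adjusted estimate = 22,066 / 1,020 = 21.6333 → 21.6%.

21.6%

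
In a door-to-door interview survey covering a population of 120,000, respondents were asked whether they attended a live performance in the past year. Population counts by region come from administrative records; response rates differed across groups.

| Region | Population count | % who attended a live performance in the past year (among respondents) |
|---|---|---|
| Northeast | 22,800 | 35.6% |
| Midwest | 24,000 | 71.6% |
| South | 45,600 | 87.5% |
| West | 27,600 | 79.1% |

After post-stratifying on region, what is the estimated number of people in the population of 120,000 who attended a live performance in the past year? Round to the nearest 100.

Estimated count per cell = population count × respondent percentage:
  Northeast: 22,800 × 35.6% = 8116.8
  Midwest: 24,000 × 71.6% = 17,184
  South: 45,600 × 87.5% = 39,900
  West: 27,600 × 79.1% = 21831.6
Estimated total = 87032.4 → 87,000.

87,000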